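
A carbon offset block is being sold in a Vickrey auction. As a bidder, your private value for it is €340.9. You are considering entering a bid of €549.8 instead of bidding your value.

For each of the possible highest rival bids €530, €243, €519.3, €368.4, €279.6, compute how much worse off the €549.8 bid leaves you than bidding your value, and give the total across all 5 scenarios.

The deviation costs you only when the competing bid falls strictly between €340.9 and €549.8; elsewhere both bids give the same outcome.
€530: truthful payoff €0, deviation payoff −€189.1 → loss €189.1.
€243: outcomes coincide → loss €0.
€519.3: truthful payoff €0, deviation payoff −€178.4 → loss €178.4.
€368.4: truthful payoff €0, deviation payoff −€27.5 → loss €27.5.
€279.6: outcomes coincide → loss €0.
Total loss = €189.1 + €178.4 + €27.5 = €395.

€395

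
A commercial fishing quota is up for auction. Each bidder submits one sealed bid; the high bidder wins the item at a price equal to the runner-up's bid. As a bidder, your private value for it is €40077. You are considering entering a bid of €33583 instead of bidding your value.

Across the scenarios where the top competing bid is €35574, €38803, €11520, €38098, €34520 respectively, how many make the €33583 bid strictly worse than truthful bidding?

The deviation hurts exactly when the highest competing bid lies strictly between €33583 and €40077 — underbidding then forfeits a profitable win.
€35574: inside the interval → strictly worse (loss €4503).
€38803: inside the interval → strictly worse (loss €1274).
€11520: below both → same outcome either way.
€38098: inside the interval → strictly worse (loss €1979).
€34520: inside the interval → strictly worse (loss €5557).
Count: 4.

4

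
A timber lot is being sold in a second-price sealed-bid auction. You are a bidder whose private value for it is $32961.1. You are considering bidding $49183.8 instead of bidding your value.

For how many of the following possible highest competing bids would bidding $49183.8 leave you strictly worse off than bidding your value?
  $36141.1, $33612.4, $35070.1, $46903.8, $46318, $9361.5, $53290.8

5

The deviation hurts exactly when the highest competing bid lies strictly between $32961.1 and $49183.8 — overbidding then wins at a price above your value.
$36141.1: inside the interval → strictly worse (loss $3180).
$33612.4: inside the interval → strictly worse (loss $651.3).
$35070.1: inside the interval → strictly worse (loss $2109).
$46903.8: inside the interval → strictly worse (loss $13942.7).
$46318: inside the interval → strictly worse (loss $13356.9).
$9361.5: below both → same outcome either way.
$53290.8: above both → same outcome either way.
Count: 5.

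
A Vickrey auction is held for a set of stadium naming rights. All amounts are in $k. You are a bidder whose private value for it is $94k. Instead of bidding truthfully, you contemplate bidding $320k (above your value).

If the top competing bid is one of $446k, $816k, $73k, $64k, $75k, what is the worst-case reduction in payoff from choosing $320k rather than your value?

$0k

$446k: same outcome either way → loss $0k.
$816k: same outcome either way → loss $0k.
$73k: same outcome either way → loss $0k.
$64k: same outcome either way → loss $0k.
$75k: same outcome either way → loss $0k.
Maximum loss: $0k.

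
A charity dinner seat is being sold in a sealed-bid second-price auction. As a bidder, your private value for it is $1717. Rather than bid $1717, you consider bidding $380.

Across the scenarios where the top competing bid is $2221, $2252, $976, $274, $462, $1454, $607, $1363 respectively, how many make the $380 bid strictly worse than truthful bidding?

The deviation hurts exactly when the highest competing bid lies strictly between $380 and $1717 — underbidding then forfeits a profitable win.
$2221: above both → same outcome either way.
$2252: above both → same outcome either way.
$976: inside the interval → strictly worse (loss $741).
$274: below both → same outcome either way.
$462: inside the interval → strictly worse (loss $1255).
$1454: inside the interval → strictly worse (loss $263).
$607: inside the interval → strictly worse (loss $1110).
$1363: inside the interval → strictly worse (loss $354).
Count: 5.

5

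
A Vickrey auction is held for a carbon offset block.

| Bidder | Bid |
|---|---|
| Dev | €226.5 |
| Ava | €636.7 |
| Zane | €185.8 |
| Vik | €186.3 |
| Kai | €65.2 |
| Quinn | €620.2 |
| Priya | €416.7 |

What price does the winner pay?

Highest bid: Ava at €636.7, so Ava wins.
Second-highest bid: Quinn at €620.2 — that is the price the winner pays.

€620.2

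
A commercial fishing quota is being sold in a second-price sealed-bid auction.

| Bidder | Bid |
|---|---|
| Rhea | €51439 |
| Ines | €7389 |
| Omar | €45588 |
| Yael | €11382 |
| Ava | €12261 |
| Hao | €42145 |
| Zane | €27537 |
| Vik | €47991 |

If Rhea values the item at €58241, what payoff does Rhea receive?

Highest bid: Rhea at €51439, so Rhea wins.
Second-highest bid: Vik at €47991 — that is the price the winner pays.
Rhea's payoff = value − price = €58241 − €47991 = €10250.

€10250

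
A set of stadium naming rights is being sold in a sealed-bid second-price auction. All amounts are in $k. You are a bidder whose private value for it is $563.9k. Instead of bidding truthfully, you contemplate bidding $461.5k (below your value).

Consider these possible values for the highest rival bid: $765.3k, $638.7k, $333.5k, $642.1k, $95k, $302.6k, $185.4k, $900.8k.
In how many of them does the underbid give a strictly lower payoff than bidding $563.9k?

0

The deviation hurts exactly when the highest competing bid lies strictly between $461.5k and $563.9k — underbidding then forfeits a profitable win.
$765.3k: above both → same outcome either way.
$638.7k: above both → same outcome either way.
$333.5k: below both → same outcome either way.
$642.1k: above both → same outcome either way.
$95k: below both → same outcome either way.
$302.6k: below both → same outcome either way.
$185.4k: below both → same outcome either way.
$900.8k: above both → same outcome either way.
Count: 0.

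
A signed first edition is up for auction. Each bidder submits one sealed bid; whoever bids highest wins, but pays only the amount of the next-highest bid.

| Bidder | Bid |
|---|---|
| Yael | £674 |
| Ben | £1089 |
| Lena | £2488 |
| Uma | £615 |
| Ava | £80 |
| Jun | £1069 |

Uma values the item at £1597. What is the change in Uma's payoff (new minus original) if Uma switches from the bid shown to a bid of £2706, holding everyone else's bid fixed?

The highest bid among the other bidders is £2488; Uma's bid doesn't change that.
Original bid £615: Uma is not highest (top rival bid is £2488); payoff £0.
Alternative bid £2706: Uma is highest, pays the top rival bid £2488; payoff £1597 − £2488 = −£891.
Change in payoff = −£891 − (£0) = −£891.

−£891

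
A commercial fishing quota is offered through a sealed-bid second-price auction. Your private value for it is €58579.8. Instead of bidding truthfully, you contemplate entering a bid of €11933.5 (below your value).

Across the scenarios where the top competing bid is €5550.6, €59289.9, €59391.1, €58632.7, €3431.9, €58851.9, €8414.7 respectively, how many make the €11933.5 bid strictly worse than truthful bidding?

0

The deviation hurts exactly when the highest competing bid lies strictly between €11933.5 and €58579.8 — underbidding then forfeits a profitable win.
€5550.6: below both → same outcome either way.
€59289.9: above both → same outcome either way.
€59391.1: above both → same outcome either way.
€58632.7: above both → same outcome either way.
€3431.9: below both → same outcome either way.
€58851.9: above both → same outcome either way.
€8414.7: below both → same outcome either way.
Count: 0.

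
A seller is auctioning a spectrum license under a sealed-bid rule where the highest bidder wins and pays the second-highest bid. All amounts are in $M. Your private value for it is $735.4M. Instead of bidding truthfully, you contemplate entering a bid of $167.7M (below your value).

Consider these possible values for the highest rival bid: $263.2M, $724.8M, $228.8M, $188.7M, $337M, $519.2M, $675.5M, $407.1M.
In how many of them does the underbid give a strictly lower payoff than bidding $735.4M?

8

The deviation hurts exactly when the highest competing bid lies strictly between $167.7M and $735.4M — underbidding then forfeits a profitable win.
$263.2M: inside the interval → strictly worse (loss $472.2M).
$724.8M: inside the interval → strictly worse (loss $10.6M).
$228.8M: inside the interval → strictly worse (loss $506.6M).
$188.7M: inside the interval → strictly worse (loss $546.7M).
$337M: inside the interval → strictly worse (loss $398.4M).
$519.2M: inside the interval → strictly worse (loss $216.2M).
$675.5M: inside the interval → strictly worse (loss $59.9M).
$407.1M: inside the interval → strictly worse (loss $328.3M).
Count: 8.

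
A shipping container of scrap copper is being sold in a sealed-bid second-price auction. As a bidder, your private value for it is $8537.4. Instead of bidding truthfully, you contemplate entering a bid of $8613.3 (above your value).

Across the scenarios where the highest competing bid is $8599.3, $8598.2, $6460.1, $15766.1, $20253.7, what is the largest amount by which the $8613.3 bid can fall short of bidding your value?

$8599.3: truthful gives $0, deviation gives −$61.9 → loss $61.9.
$8598.2: truthful gives $0, deviation gives −$60.8 → loss $60.8.
$6460.1: same outcome either way → loss $0.
$15766.1: same outcome either way → loss $0.
$20253.7: same outcome either way → loss $0.
Maximum loss: $61.9.

$61.9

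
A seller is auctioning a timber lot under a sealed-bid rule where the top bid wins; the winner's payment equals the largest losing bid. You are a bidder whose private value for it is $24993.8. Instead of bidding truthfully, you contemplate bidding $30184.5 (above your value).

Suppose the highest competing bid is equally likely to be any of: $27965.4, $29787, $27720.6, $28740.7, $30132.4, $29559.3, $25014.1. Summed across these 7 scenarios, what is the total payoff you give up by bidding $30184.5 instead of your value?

$23962.9

The deviation costs you only when the competing bid falls strictly between $24993.8 and $30184.5; elsewhere both bids give the same outcome.
$27965.4: truthful payoff $0, deviation payoff −$2971.6 → loss $2971.6.
$29787: truthful payoff $0, deviation payoff −$4793.2 → loss $4793.2.
$27720.6: truthful payoff $0, deviation payoff −$2726.8 → loss $2726.8.
$28740.7: truthful payoff $0, deviation payoff −$3746.9 → loss $3746.9.
$30132.4: truthful payoff $0, deviation payoff −$5138.6 → loss $5138.6.
$29559.3: truthful payoff $0, deviation payoff −$4565.5 → loss $4565.5.
$25014.1: truthful payoff $0, deviation payoff −$20.3 → loss $20.3.
Total loss = $2971.6 + $4793.2 + $2726.8 + $3746.9 + $5138.6 + $4565.5 + $20.3 = $23962.9.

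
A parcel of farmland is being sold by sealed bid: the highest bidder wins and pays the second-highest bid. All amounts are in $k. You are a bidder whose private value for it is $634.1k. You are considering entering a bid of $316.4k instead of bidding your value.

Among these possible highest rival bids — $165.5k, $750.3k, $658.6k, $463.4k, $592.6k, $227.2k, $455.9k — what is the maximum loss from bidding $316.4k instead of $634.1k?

$165.5k: same outcome either way → loss $0k.
$750.3k: same outcome either way → loss $0k.
$658.6k: same outcome either way → loss $0k.
$463.4k: truthful gives $170.7k, deviation gives $0k → loss $170.7k.
$592.6k: truthful gives $41.5k, deviation gives $0k → loss $41.5k.
$227.2k: same outcome either way → loss $0k.
$455.9k: truthful gives $178.2k, deviation gives $0k → loss $178.2k.
Maximum loss: $178.2k.

$178.2k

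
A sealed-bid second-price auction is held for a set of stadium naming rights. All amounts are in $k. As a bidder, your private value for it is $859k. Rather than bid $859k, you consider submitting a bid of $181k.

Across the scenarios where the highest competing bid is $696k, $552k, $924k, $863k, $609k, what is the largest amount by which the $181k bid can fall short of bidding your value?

$696k: truthful gives $163k, deviation gives $0k → loss $163k.
$552k: truthful gives $307k, deviation gives $0k → loss $307k.
$924k: same outcome either way → loss $0k.
$863k: same outcome either way → loss $0k.
$609k: truthful gives $250k, deviation gives $0k → loss $250k.
Maximum loss: $307k.

$307k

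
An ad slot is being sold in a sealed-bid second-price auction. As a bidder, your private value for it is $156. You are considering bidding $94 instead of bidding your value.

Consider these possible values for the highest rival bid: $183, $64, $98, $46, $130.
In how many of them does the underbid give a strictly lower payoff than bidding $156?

2

The deviation hurts exactly when the highest competing bid lies strictly between $94 and $156 — underbidding then forfeits a profitable win.
$183: above both → same outcome either way.
$64: below both → same outcome either way.
$98: inside the interval → strictly worse (loss $58).
$46: below both → same outcome either way.
$130: inside the interval → strictly worse (loss $26).
Count: 2.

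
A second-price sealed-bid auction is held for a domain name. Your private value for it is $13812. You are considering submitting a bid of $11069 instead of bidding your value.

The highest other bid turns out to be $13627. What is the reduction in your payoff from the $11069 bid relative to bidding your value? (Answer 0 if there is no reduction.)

Bidding your value $13812: you win (since $13812 > $13627) and pay $13627. Payoff $185.
Bidding $11069: you lose. Payoff $0.
The competing bid $13627 lies between your shaded bid and your value, so underbidding forfeits an item you could have won at a profitable price.
Loss from deviating = $185 − ($0) = $185.

$185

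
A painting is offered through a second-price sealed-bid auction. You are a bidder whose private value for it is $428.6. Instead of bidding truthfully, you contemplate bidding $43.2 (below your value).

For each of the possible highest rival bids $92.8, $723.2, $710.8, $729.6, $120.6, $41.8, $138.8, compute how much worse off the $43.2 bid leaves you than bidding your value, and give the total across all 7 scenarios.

$933.6

The deviation costs you only when the competing bid falls strictly between $43.2 and $428.6; elsewhere both bids give the same outcome.
$92.8: truthful payoff $335.8, deviation payoff $0 → loss $335.8.
$723.2: outcomes coincide → loss $0.
$710.8: outcomes coincide → loss $0.
$729.6: outcomes coincide → loss $0.
$120.6: truthful payoff $308, deviation payoff $0 → loss $308.
$41.8: outcomes coincide → loss $0.
$138.8: truthful payoff $289.8, deviation payoff $0 → loss $289.8.
Total loss = $335.8 + $308 + $289.8 = $933.6.
Truthful bidding weakly dominates here: raising your bid can only win items priced above your value, and lowering it can only forfeit items priced below.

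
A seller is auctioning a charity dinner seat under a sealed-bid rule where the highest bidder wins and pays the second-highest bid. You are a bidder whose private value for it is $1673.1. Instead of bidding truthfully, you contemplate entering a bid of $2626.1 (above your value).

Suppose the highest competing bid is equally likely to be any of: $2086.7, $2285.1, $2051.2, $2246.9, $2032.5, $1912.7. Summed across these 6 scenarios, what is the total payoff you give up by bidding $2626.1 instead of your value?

The deviation costs you only when the competing bid falls strictly between $1673.1 and $2626.1; elsewhere both bids give the same outcome.
$2086.7: truthful payoff $0, deviation payoff −$413.6 → loss $413.6.
$2285.1: truthful payoff $0, deviation payoff −$612 → loss $612.
$2051.2: truthful payoff $0, deviation payoff −$378.1 → loss $378.1.
$2246.9: truthful payoff $0, deviation payoff −$573.8 → loss $573.8.
$2032.5: truthful payoff $0, deviation payoff −$359.4 → loss $359.4.
$1912.7: truthful payoff $0, deviation payoff −$239.6 → loss $239.6.
Total loss = $413.6 + $612 + $378.1 + $573.8 + $359.4 + $239.6 = $2576.5.

$2576.5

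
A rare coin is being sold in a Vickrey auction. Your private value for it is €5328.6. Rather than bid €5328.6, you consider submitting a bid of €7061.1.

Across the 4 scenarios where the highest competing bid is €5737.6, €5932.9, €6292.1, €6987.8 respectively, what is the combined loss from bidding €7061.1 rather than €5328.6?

€3636

The deviation costs you only when the competing bid falls strictly between €5328.6 and €7061.1; elsewhere both bids give the same outcome.
€5737.6: truthful payoff €0, deviation payoff −€409 → loss €409.
€5932.9: truthful payoff €0, deviation payoff −€604.3 → loss €604.3.
€6292.1: truthful payoff €0, deviation payoff −€963.5 → loss €963.5.
€6987.8: truthful payoff €0, deviation payoff −€1659.2 → loss €1659.2.
Total loss = €409 + €604.3 + €963.5 + €1659.2 = €3636.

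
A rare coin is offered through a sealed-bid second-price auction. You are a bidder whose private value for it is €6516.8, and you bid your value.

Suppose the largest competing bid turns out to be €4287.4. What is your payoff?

€2229.4

Your bid €6516.8 exceeds the highest competing bid €4287.4, so you win.
In a second-price auction the winner pays the second-highest bid, €4287.4.
Payoff = value − price = €6516.8 − €4287.4 = €2229.4.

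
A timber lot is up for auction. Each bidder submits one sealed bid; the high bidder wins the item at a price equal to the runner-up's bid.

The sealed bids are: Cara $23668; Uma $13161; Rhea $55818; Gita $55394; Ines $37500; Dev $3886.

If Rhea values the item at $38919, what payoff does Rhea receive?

Highest bid: Rhea at $55818, so Rhea wins.
Second-highest bid: Gita at $55394 — that is the price the winner pays.
Rhea's payoff = value − price = $38919 − $55394 = −$16475.

−$16475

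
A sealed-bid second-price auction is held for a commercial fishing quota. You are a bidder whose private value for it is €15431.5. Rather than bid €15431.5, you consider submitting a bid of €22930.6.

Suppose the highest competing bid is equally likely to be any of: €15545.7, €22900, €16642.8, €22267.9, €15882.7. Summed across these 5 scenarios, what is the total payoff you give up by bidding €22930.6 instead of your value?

€16081.6

The deviation costs you only when the competing bid falls strictly between €15431.5 and €22930.6; elsewhere both bids give the same outcome.
€15545.7: truthful payoff €0, deviation payoff −€114.2 → loss €114.2.
€22900: truthful payoff €0, deviation payoff −€7468.5 → loss €7468.5.
€16642.8: truthful payoff €0, deviation payoff −€1211.3 → loss €1211.3.
€22267.9: truthful payoff €0, deviation payoff −€6836.4 → loss €6836.4.
€15882.7: truthful payoff €0, deviation payoff −€451.2 → loss €451.2.
Total loss = €114.2 + €7468.5 + €1211.3 + €6836.4 + €451.2 = €16081.6.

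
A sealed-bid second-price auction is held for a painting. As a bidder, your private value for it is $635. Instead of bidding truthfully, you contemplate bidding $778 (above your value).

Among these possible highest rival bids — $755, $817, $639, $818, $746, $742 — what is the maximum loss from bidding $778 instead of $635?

$755: truthful gives $0, deviation gives −$120 → loss $120.
$817: same outcome either way → loss $0.
$639: truthful gives $0, deviation gives −$4 → loss $4.
$818: same outcome either way → loss $0.
$746: truthful gives $0, deviation gives −$111 → loss $111.
$742: truthful gives $0, deviation gives −$107 → loss $107.
Maximum loss: $120.

$120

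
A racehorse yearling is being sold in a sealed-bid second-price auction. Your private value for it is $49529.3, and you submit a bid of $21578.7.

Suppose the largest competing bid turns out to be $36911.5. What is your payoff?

$0

Your bid $21578.7 is below the highest competing bid $36911.5, so you lose.
A losing bidder pays nothing and receives nothing: payoff = $0.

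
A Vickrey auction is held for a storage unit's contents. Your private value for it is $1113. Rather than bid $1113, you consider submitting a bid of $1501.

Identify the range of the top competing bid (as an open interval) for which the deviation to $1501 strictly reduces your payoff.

($1113, $1501)

If the competing bid is below $1113, both bids win at the same price — no difference.
If it is above $1501, both bids lose — no difference.
If it lies strictly between $1113 and $1501, bidding your value loses (payoff 0) while bidding $1501 wins at a price above your value (payoff negative).
So the deviation strictly hurts on the open interval ($1113, $1501).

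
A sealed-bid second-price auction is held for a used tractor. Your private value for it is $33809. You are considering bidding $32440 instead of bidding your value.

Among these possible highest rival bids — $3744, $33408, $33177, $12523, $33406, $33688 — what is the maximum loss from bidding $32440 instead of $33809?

$632

$3744: same outcome either way → loss $0.
$33408: truthful gives $401, deviation gives $0 → loss $401.
$33177: truthful gives $632, deviation gives $0 → loss $632.
$12523: same outcome either way → loss $0.
$33406: truthful gives $403, deviation gives $0 → loss $403.
$33688: truthful gives $121, deviation gives $0 → loss $121.
Maximum loss: $632.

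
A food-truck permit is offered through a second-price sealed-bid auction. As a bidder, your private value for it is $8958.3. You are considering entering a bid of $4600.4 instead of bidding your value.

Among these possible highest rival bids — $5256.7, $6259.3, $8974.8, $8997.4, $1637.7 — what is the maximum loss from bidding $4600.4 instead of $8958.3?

$3701.6

$5256.7: truthful gives $3701.6, deviation gives $0 → loss $3701.6.
$6259.3: truthful gives $2699, deviation gives $0 → loss $2699.
$8974.8: same outcome either way → loss $0.
$8997.4: same outcome either way → loss $0.
$1637.7: same outcome either way → loss $0.
Maximum loss: $3701.6.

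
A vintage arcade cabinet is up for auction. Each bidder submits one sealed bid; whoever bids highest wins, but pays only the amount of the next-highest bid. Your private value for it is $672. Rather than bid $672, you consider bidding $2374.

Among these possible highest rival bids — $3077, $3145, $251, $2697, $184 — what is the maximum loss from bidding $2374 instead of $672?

$3077: same outcome either way → loss $0.
$3145: same outcome either way → loss $0.
$251: same outcome either way → loss $0.
$2697: same outcome either way → loss $0.
$184: same outcome either way → loss $0.
Maximum loss: $0.

$0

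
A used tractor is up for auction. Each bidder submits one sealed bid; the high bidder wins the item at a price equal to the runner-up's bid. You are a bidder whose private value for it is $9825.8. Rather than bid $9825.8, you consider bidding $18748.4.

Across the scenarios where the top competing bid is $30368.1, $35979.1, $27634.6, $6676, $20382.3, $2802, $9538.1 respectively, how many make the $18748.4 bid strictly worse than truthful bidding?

The deviation hurts exactly when the highest competing bid lies strictly between $9825.8 and $18748.4 — overbidding then wins at a price above your value.
$30368.1: above both → same outcome either way.
$35979.1: above both → same outcome either way.
$27634.6: above both → same outcome either way.
$6676: below both → same outcome either way.
$20382.3: above both → same outcome either way.
$2802: below both → same outcome either way.
$9538.1: below both → same outcome either way.
Count: 0.

0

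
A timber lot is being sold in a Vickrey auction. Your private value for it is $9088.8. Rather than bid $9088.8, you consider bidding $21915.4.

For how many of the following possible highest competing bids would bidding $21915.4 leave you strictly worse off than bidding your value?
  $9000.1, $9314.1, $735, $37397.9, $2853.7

The deviation hurts exactly when the highest competing bid lies strictly between $9088.8 and $21915.4 — overbidding then wins at a price above your value.
$9000.1: below both → same outcome either way.
$9314.1: inside the interval → strictly worse (loss $225.3).
$735: below both → same outcome either way.
$37397.9: above both → same outcome either way.
$2853.7: below both → same outcome either way.
Count: 1.

1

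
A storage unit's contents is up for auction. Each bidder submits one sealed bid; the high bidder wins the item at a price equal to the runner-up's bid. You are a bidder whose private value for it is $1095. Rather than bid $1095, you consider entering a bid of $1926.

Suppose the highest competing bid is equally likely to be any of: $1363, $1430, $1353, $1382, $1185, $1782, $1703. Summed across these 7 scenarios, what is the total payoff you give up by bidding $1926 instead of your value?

$2533

The deviation costs you only when the competing bid falls strictly between $1095 and $1926; elsewhere both bids give the same outcome.
$1363: truthful payoff $0, deviation payoff −$268 → loss $268.
$1430: truthful payoff $0, deviation payoff −$335 → loss $335.
$1353: truthful payoff $0, deviation payoff −$258 → loss $258.
$1382: truthful payoff $0, deviation payoff −$287 → loss $287.
$1185: truthful payoff $0, deviation payoff −$90 → loss $90.
$1782: truthful payoff $0, deviation payoff −$687 → loss $687.
$1703: truthful payoff $0, deviation payoff −$608 → loss $608.
Total loss = $268 + $335 + $258 + $287 + $90 + $687 + $608 = $2533.
In a second-price auction your bid sets only whether you win, not what you pay, so bidding your true value is weakly dominant.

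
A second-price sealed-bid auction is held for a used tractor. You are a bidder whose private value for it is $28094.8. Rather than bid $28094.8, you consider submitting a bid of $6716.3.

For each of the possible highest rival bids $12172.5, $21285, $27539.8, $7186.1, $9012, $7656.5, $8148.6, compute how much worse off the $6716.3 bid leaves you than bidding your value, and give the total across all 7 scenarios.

$103663.1

The deviation costs you only when the competing bid falls strictly between $6716.3 and $28094.8; elsewhere both bids give the same outcome.
$12172.5: truthful payoff $15922.3, deviation payoff $0 → loss $15922.3.
$21285: truthful payoff $6809.8, deviation payoff $0 → loss $6809.8.
$27539.8: truthful payoff $555, deviation payoff $0 → loss $555.
$7186.1: truthful payoff $20908.7, deviation payoff $0 → loss $20908.7.
$9012: truthful payoff $19082.8, deviation payoff $0 → loss $19082.8.
$7656.5: truthful payoff $20438.3, deviation payoff $0 → loss $20438.3.
$8148.6: truthful payoff $19946.2, deviation payoff $0 → loss $19946.2.
Total loss = $15922.3 + $6809.8 + $555 + $20908.7 + $19082.8 + $20438.3 + $19946.2 = $103663.1.
In a second-price auction your bid sets only whether you win, not what you pay, so bidding your true value is weakly dominant.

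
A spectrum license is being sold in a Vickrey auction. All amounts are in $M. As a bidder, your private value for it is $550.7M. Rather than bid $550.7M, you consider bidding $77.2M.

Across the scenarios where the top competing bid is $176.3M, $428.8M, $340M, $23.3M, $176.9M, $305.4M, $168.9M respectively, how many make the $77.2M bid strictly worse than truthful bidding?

The deviation hurts exactly when the highest competing bid lies strictly between $77.2M and $550.7M — underbidding then forfeits a profitable win.
$176.3M: inside the interval → strictly worse (loss $374.4M).
$428.8M: inside the interval → strictly worse (loss $121.9M).
$340M: inside the interval → strictly worse (loss $210.7M).
$23.3M: below both → same outcome either way.
$176.9M: inside the interval → strictly worse (loss $373.8M).
$305.4M: inside the interval → strictly worse (loss $245.3M).
$168.9M: inside the interval → strictly worse (loss $381.8M).
Count: 6.

6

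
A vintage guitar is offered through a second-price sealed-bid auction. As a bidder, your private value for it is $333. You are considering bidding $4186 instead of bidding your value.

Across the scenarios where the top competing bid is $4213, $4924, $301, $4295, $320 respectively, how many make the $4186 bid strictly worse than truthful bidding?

0

The deviation hurts exactly when the highest competing bid lies strictly between $333 and $4186 — overbidding then wins at a price above your value.
$4213: above both → same outcome either way.
$4924: above both → same outcome either way.
$301: below both → same outcome either way.
$4295: above both → same outcome either way.
$320: below both → same outcome either way.
Count: 0.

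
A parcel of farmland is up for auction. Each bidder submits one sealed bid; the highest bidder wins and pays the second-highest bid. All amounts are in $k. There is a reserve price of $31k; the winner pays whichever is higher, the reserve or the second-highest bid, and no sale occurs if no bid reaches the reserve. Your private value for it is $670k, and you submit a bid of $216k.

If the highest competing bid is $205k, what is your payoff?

$465k

Your bid $216k is the highest and exceeds the reserve.
Price = max(second-highest bid, reserve) = max($205k, $31k) = $205k.
Payoff = $670k − $205k = $465k.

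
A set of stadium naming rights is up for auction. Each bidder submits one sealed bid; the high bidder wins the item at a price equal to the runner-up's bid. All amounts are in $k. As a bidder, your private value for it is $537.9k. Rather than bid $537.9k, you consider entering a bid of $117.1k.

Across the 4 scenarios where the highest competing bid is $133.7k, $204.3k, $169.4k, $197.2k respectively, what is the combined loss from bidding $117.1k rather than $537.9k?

$1447k

The deviation costs you only when the competing bid falls strictly between $117.1k and $537.9k; elsewhere both bids give the same outcome.
$133.7k: truthful payoff $404.2k, deviation payoff $0k → loss $404.2k.
$204.3k: truthful payoff $333.6k, deviation payoff $0k → loss $333.6k.
$169.4k: truthful payoff $368.5k, deviation payoff $0k → loss $368.5k.
$197.2k: truthful payoff $340.7k, deviation payoff $0k → loss $340.7k.
Total loss = $404.2k + $333.6k + $368.5k + $340.7k = $1447k.
Truthful bidding weakly dominates here: raising your bid can only win items priced above your value, and lowering it can only forfeit items priced below.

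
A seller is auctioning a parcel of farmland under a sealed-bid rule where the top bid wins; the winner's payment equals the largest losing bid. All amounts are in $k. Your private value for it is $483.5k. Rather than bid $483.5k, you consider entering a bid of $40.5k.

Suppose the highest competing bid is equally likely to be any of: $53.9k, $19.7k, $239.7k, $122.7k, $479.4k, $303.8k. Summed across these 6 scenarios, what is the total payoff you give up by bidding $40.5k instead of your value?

The deviation costs you only when the competing bid falls strictly between $40.5k and $483.5k; elsewhere both bids give the same outcome.
$53.9k: truthful payoff $429.6k, deviation payoff $0k → loss $429.6k.
$19.7k: outcomes coincide → loss $0k.
$239.7k: truthful payoff $243.8k, deviation payoff $0k → loss $243.8k.
$122.7k: truthful payoff $360.8k, deviation payoff $0k → loss $360.8k.
$479.4k: truthful payoff $4.1k, deviation payoff $0k → loss $4.1k.
$303.8k: truthful payoff $179.7k, deviation payoff $0k → loss $179.7k.
Total loss = $429.6k + $243.8k + $360.8k + $4.1k + $179.7k = $1218k.

$1218k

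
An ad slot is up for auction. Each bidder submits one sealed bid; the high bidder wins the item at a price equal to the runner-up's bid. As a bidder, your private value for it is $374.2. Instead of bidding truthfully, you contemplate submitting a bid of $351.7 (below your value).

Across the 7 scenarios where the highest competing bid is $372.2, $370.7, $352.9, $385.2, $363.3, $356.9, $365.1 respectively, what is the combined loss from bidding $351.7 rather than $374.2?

$64.1

The deviation costs you only when the competing bid falls strictly between $351.7 and $374.2; elsewhere both bids give the same outcome.
$372.2: truthful payoff $2, deviation payoff $0 → loss $2.
$370.7: truthful payoff $3.5, deviation payoff $0 → loss $3.5.
$352.9: truthful payoff $21.3, deviation payoff $0 → loss $21.3.
$385.2: outcomes coincide → loss $0.
$363.3: truthful payoff $10.9, deviation payoff $0 → loss $10.9.
$356.9: truthful payoff $17.3, deviation payoff $0 → loss $17.3.
$365.1: truthful payoff $9.1, deviation payoff $0 → loss $9.1.
Total loss = $2 + $3.5 + $21.3 + $10.9 + $17.3 + $9.1 = $64.1.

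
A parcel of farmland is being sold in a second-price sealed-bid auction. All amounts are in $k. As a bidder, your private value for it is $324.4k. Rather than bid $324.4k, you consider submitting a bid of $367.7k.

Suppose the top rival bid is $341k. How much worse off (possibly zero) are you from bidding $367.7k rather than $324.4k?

$16.6k

Bidding your value $324.4k: you lose (since $324.4k < $341k). Payoff $0k.
Bidding $367.7k: you win and pay $341k. Payoff $324.4k − $341k = −$16.6k.
The competing bid $341k lies between your value and your inflated bid, so overbidding wins an item priced above your value.
Loss from deviating = $0k − (−$16.6k) = $16.6k.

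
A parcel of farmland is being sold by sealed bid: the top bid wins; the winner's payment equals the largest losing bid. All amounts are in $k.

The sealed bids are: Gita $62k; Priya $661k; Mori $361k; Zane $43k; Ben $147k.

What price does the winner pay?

$361k

Highest bid: Priya at $661k, so Priya wins.
Second-highest bid: Mori at $361k — that is the price the winner pays.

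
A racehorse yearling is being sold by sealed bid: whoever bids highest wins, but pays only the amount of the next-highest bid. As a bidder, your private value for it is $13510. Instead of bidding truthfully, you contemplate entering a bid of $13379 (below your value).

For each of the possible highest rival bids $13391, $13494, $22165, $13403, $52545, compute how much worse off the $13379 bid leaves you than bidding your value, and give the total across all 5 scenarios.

$242

The deviation costs you only when the competing bid falls strictly between $13379 and $13510; elsewhere both bids give the same outcome.
$13391: truthful payoff $119, deviation payoff $0 → loss $119.
$13494: truthful payoff $16, deviation payoff $0 → loss $16.
$22165: outcomes coincide → loss $0.
$13403: truthful payoff $107, deviation payoff $0 → loss $107.
$52545: outcomes coincide → loss $0.
Total loss = $119 + $16 + $107 = $242.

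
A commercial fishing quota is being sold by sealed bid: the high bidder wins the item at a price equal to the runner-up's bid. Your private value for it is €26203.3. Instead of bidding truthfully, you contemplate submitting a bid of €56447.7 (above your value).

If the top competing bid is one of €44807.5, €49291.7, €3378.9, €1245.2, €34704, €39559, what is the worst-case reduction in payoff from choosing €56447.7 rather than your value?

€44807.5: truthful gives €0, deviation gives −€18604.2 → loss €18604.2.
€49291.7: truthful gives €0, deviation gives −€23088.4 → loss €23088.4.
€3378.9: same outcome either way → loss €0.
€1245.2: same outcome either way → loss €0.
€34704: truthful gives €0, deviation gives −€8500.7 → loss €8500.7.
€39559: truthful gives €0, deviation gives −€13355.7 → loss €13355.7.
Maximum loss: €23088.4.

€23088.4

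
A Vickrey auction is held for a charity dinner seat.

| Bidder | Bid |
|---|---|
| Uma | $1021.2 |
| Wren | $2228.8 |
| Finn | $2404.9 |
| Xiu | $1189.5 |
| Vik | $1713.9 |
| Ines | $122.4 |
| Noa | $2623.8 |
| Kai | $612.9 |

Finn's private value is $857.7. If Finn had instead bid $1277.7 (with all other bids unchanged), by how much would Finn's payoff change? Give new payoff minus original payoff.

$0

The highest bid among the other bidders is $2623.8; Finn's bid doesn't change that.
Original bid $2404.9: Finn is not highest (top rival bid is $2623.8); payoff $0.
Alternative bid $1277.7: Finn is not highest (top rival bid is $2623.8); payoff $0.
Change in payoff = $0 − ($0) = $0.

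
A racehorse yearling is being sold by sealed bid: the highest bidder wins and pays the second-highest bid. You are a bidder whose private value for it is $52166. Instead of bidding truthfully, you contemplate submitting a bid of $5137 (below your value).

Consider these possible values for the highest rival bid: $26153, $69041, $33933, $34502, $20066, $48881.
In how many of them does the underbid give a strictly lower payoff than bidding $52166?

The deviation hurts exactly when the highest competing bid lies strictly between $5137 and $52166 — underbidding then forfeits a profitable win.
$26153: inside the interval → strictly worse (loss $26013).
$69041: above both → same outcome either way.
$33933: inside the interval → strictly worse (loss $18233).
$34502: inside the interval → strictly worse (loss $17664).
$20066: inside the interval → strictly worse (loss $32100).
$48881: inside the interval → strictly worse (loss $3285).
Count: 5.

5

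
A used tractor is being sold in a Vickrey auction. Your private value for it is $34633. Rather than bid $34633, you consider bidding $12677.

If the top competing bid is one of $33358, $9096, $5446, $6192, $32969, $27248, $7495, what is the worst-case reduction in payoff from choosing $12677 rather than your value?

$33358: truthful gives $1275, deviation gives $0 → loss $1275.
$9096: same outcome either way → loss $0.
$5446: same outcome either way → loss $0.
$6192: same outcome either way → loss $0.
$32969: truthful gives $1664, deviation gives $0 → loss $1664.
$27248: truthful gives $7385, deviation gives $0 → loss $7385.
$7495: same outcome either way → loss $0.
Maximum loss: $7385.

$7385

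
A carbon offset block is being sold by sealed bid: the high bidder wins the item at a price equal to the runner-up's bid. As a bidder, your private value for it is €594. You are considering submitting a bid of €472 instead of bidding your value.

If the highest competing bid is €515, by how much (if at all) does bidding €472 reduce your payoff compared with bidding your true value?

€79

Bidding your value €594: you win (since €594 > €515) and pay €515. Payoff €79.
Bidding €472: you lose. Payoff €0.
The competing bid €515 lies between your shaded bid and your value, so underbidding forfeits an item you could have won at a profitable price.
Loss from deviating = €79 − (€0) = €79.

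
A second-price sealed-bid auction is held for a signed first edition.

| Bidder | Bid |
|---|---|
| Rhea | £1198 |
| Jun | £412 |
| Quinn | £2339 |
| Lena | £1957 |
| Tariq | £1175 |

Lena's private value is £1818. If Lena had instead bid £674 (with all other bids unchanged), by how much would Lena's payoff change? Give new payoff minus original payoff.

£0

The highest bid among the other bidders is £2339; Lena's bid doesn't change that.
Original bid £1957: Lena is not highest (top rival bid is £2339); payoff £0.
Alternative bid £674: Lena is not highest (top rival bid is £2339); payoff £0.
Change in payoff = £0 − (£0) = £0.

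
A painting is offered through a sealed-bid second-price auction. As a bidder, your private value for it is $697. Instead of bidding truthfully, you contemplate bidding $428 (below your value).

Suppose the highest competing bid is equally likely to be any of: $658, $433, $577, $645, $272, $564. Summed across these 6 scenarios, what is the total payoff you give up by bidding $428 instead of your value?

The deviation costs you only when the competing bid falls strictly between $428 and $697; elsewhere both bids give the same outcome.
$658: truthful payoff $39, deviation payoff $0 → loss $39.
$433: truthful payoff $264, deviation payoff $0 → loss $264.
$577: truthful payoff $120, deviation payoff $0 → loss $120.
$645: truthful payoff $52, deviation payoff $0 → loss $52.
$272: outcomes coincide → loss $0.
$564: truthful payoff $133, deviation payoff $0 → loss $133.
Total loss = $39 + $264 + $120 + $52 + $133 = $608.

$608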